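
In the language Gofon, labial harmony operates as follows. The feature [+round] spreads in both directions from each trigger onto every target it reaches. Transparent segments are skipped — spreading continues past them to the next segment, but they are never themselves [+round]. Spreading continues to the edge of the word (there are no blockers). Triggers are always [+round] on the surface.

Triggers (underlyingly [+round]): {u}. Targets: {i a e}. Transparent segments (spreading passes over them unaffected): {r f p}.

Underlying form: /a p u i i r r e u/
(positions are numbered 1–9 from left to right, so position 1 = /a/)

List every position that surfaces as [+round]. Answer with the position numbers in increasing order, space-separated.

From /u/ at 3 rightward: 4 /i/ → [+round]; 5 /i/ → [+round]; 6 /r/ transparent; 7 /r/ transparent; 8 /e/ → [+round]; 9 /u/ is itself a trigger — this domain ends here.
From /u/ at 3 leftward: 2 /p/ transparent; 1 /a/ → [+round]; word edge.
From /u/ at 9 rightward: word edge.
From /u/ at 9 leftward: 8 /e/ → [+round]; 7 /r/ transparent; 6 /r/ transparent; 5 /i/ → [+round]; 4 /i/ → [+round]; 3 /u/ is itself a trigger — this domain ends here.

1 3 4 5 8 9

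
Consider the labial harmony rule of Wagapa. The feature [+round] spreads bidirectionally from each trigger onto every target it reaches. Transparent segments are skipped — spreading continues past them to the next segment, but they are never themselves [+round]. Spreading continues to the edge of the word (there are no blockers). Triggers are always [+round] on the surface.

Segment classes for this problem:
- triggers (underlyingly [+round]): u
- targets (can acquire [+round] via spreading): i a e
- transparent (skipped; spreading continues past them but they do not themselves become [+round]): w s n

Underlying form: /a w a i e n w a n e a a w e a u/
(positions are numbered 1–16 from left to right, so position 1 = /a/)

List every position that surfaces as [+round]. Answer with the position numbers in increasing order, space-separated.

From /u/ at 16 rightward: word edge.
From /u/ at 16 leftward: 15 /a/ → [+round]; 14 /e/ → [+round]; 13 /w/ transparent; 12 /a/ → [+round]; 11 /a/ → [+round]; 10 /e/ → [+round]; 9 /n/ transparent; 8 /a/ → [+round]; 7 /w/ transparent; 6 /n/ transparent; 5 /e/ → [+round]; 4 /i/ → [+round]; 3 /a/ → [+round]; 2 /w/ transparent; 1 /a/ → [+round]; word edge.

1 3 4 5 8 10 11 12 14 15 16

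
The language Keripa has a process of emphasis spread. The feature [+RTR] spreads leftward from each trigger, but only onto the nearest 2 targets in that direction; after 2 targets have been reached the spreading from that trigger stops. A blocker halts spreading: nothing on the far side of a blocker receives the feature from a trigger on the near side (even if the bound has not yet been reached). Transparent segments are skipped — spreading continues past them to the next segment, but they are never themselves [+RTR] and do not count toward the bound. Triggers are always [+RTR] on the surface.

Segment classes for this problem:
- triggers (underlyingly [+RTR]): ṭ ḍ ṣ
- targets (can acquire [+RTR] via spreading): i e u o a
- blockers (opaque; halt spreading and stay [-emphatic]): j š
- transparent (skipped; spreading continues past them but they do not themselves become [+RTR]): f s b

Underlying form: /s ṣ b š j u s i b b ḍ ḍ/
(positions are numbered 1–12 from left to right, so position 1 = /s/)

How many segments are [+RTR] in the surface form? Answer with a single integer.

5

From /ṣ/ at 2 leftward: 1 /s/ transparent; word edge.
From /ḍ/ at 11 leftward: 10 /b/ transparent; 9 /b/ transparent; 8 /i/ → [+RTR]; 7 /s/ transparent; 6 /u/ → [+RTR]; bound reached.
From /ḍ/ at 12 leftward: 11 /ḍ/ is itself a trigger — this domain ends here.
[+RTR] positions on the surface: 2 6 8 11 12.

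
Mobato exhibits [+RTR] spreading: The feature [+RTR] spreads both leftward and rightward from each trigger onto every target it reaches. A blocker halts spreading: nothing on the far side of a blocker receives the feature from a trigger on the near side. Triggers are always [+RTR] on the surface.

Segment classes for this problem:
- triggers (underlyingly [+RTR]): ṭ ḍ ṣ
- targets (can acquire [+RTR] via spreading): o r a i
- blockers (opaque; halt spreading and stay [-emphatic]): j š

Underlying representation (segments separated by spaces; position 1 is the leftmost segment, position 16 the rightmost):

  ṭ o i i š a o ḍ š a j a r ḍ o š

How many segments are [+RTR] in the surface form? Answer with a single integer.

From /ṭ/ at 1 rightward: 2 /o/ → [+RTR]; 3 /i/ → [+RTR]; 4 /i/ → [+RTR]; 5 /š/ blocks.
From /ṭ/ at 1 leftward: word edge.
From /ḍ/ at 8 rightward: 9 /š/ blocks.
From /ḍ/ at 8 leftward: 7 /o/ → [+RTR]; 6 /a/ → [+RTR]; 5 /š/ blocks.
From /ḍ/ at 14 rightward: 15 /o/ → [+RTR]; 16 /š/ blocks.
From /ḍ/ at 14 leftward: 13 /r/ → [+RTR]; 12 /a/ → [+RTR]; 11 /j/ blocks.
Target with no active source: position 10 stays [-emphatic].
[+RTR] positions on the surface: 1 2 3 4 6 7 8 12 13 14 15.

11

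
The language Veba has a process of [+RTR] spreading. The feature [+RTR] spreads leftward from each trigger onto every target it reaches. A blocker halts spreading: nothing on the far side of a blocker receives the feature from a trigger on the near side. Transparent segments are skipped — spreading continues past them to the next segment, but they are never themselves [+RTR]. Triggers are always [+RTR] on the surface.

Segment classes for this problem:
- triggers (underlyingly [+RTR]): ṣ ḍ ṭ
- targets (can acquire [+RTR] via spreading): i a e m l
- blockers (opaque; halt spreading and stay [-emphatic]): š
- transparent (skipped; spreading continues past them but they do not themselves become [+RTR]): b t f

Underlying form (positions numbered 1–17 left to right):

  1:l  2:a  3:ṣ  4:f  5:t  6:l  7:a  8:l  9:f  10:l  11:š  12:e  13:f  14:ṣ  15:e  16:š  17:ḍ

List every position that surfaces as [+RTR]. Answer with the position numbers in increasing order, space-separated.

1 2 3 12 14 17

From /ṣ/ at 3 leftward: 2 /a/ → [+RTR]; 1 /l/ → [+RTR]; word edge.
From /ṣ/ at 14 leftward: 13 /f/ transparent; 12 /e/ → [+RTR]; 11 /š/ blocks.
From /ḍ/ at 17 leftward: 16 /š/ blocks.
Targets with no active source: positions 6 7 8 10 15 stay [-emphatic].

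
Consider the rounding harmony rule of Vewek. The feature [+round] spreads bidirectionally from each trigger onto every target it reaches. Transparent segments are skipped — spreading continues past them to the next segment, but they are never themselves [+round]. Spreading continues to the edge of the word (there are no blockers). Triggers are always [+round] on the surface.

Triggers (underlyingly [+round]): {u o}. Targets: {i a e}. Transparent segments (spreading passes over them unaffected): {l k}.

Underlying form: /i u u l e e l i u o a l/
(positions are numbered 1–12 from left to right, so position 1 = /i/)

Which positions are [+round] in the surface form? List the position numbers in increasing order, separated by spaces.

From /u/ at 2 rightward: 3 /u/ is itself a trigger — this domain ends here.
From /u/ at 2 leftward: 1 /i/ → [+round]; word edge.
From /u/ at 3 rightward: 4 /l/ transparent; 5 /e/ → [+round]; 6 /e/ → [+round]; 7 /l/ transparent; 8 /i/ → [+round]; 9 /u/ is itself a trigger — this domain ends here.
From /u/ at 3 leftward: 2 /u/ is itself a trigger — this domain ends here.
From /u/ at 9 rightward: 10 /o/ is itself a trigger — this domain ends here.
From /u/ at 9 leftward: 8 /i/ → [+round]; 7 /l/ transparent; 6 /e/ → [+round]; 5 /e/ → [+round]; 4 /l/ transparent; 3 /u/ is itself a trigger — this domain ends here.
From /o/ at 10 rightward: 11 /a/ → [+round]; 12 /l/ transparent; word edge.
From /o/ at 10 leftward: 9 /u/ is itself a trigger — this domain ends here.

1 2 3 5 6 8 9 10 11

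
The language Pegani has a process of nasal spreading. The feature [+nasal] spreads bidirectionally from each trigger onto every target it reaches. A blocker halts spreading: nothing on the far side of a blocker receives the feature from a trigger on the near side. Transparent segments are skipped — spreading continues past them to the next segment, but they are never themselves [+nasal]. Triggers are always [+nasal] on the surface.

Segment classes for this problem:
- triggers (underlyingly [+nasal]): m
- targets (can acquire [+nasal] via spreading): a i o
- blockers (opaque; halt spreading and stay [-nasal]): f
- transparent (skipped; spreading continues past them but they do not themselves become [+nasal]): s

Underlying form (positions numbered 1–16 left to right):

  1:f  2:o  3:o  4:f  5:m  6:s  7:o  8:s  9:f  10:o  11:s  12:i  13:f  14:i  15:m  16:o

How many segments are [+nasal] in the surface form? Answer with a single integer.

5

From /m/ at 5 rightward: 6 /s/ transparent; 7 /o/ → [+nasal]; 8 /s/ transparent; 9 /f/ blocks.
From /m/ at 5 leftward: 4 /f/ blocks.
From /m/ at 15 rightward: 16 /o/ → [+nasal]; word edge.
From /m/ at 15 leftward: 14 /i/ → [+nasal]; 13 /f/ blocks.
Targets with no active source: positions 2 3 10 12 stay [-nasal].
[+nasal] positions on the surface: 5 7 14 15 16.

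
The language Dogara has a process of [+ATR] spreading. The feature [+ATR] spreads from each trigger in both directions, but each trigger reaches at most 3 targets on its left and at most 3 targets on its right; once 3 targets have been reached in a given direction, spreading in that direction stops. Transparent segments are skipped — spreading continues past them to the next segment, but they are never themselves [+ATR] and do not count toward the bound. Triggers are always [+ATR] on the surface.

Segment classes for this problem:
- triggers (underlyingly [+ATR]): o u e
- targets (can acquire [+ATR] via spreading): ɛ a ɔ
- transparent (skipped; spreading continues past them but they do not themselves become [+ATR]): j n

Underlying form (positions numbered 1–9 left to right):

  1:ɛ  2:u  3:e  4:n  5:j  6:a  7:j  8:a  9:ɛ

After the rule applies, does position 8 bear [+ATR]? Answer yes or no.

From /u/ at 2 rightward: 3 /e/ is itself a trigger — this domain ends here.
From /u/ at 2 leftward: 1 /ɛ/ → [+ATR]; word edge.
From /e/ at 3 rightward: 4 /n/ transparent; 5 /j/ transparent; 6 /a/ → [+ATR]; 7 /j/ transparent; 8 /a/ → [+ATR]; 9 /ɛ/ → [+ATR]; bound reached.
From /e/ at 3 leftward: 2 /u/ is itself a trigger — this domain ends here.
[+ATR] positions on the surface: 1 2 3 6 8 9.

yes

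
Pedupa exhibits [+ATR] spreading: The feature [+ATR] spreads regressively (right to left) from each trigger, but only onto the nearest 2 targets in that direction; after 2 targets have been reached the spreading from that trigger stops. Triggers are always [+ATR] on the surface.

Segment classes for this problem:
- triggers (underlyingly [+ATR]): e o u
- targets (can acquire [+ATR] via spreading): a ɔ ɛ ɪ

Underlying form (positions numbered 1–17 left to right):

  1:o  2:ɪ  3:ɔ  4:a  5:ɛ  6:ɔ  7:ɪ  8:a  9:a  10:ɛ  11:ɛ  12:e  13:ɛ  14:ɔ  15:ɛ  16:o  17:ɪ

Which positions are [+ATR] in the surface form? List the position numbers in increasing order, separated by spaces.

From /o/ at 1 leftward: word edge.
From /e/ at 12 leftward: 11 /ɛ/ → [+ATR]; 10 /ɛ/ → [+ATR]; bound reached.
From /o/ at 16 leftward: 15 /ɛ/ → [+ATR]; 14 /ɔ/ → [+ATR]; bound reached.
Targets with no active source: positions 2 3 4 5 6 7 8 9 13 17 stay [-ATR].

1 10 11 12 14 15 16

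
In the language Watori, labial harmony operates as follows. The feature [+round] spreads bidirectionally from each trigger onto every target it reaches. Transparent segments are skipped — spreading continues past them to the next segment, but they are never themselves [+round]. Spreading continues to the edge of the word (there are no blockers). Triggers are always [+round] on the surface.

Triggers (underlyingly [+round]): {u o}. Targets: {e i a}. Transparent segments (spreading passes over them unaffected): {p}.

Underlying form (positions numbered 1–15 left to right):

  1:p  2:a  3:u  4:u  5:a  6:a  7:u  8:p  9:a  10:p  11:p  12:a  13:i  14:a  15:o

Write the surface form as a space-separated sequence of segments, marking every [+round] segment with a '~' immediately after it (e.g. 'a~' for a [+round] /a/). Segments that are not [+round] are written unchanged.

p a~ u~ u~ a~ a~ u~ p a~ p p a~ i~ a~ o~

From /u/ at 3 rightward: 4 /u/ is itself a trigger — this domain ends here.
From /u/ at 3 leftward: 2 /a/ → [+round]; 1 /p/ transparent; word edge.
From /u/ at 4 rightward: 5 /a/ → [+round]; 6 /a/ → [+round]; 7 /u/ is itself a trigger — this domain ends here.
From /u/ at 4 leftward: 3 /u/ is itself a trigger — this domain ends here.
From /u/ at 7 rightward: 8 /p/ transparent; 9 /a/ → [+round]; 10 /p/ transparent; 11 /p/ transparent; 12 /a/ → [+round]; 13 /i/ → [+round]; 14 /a/ → [+round]; 15 /o/ is itself a trigger — this domain ends here.
From /u/ at 7 leftward: 6 /a/ → [+round]; 5 /a/ → [+round]; 4 /u/ is itself a trigger — this domain ends here.
From /o/ at 15 rightward: word edge.
From /o/ at 15 leftward: 14 /a/ → [+round]; 13 /i/ → [+round]; 12 /a/ → [+round]; 11 /p/ transparent; 10 /p/ transparent; 9 /a/ → [+round]; 8 /p/ transparent; 7 /u/ is itself a trigger — this domain ends here.
[+round] positions on the surface: 2 3 4 5 6 7 9 12 13 14 15.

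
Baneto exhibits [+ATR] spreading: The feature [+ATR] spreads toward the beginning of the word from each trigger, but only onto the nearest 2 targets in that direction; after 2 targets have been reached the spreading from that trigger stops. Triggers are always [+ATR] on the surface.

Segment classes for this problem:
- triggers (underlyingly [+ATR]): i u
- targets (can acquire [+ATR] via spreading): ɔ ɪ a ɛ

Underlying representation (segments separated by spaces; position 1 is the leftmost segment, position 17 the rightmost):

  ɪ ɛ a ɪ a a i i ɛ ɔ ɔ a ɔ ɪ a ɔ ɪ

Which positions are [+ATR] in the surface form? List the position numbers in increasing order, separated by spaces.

From /i/ at 7 leftward: 6 /a/ → [+ATR]; 5 /a/ → [+ATR]; bound reached.
From /i/ at 8 leftward: 7 /i/ is itself a trigger — this domain ends here.
Targets with no active source: positions 1 2 3 4 9 10 11 12 13 14 15 16 17 stay [-ATR].

5 6 7 8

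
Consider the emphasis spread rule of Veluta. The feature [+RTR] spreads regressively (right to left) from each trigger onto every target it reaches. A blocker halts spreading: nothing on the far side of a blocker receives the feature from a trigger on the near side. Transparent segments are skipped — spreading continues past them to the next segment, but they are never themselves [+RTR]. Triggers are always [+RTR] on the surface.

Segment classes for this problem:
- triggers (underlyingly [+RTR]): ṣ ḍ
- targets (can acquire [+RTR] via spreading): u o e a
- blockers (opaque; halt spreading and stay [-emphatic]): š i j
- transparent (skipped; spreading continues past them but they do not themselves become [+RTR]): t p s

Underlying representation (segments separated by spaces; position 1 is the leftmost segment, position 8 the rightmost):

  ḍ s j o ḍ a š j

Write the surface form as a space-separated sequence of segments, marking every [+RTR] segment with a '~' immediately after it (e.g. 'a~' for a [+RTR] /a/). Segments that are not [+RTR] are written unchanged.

From /ḍ/ at 1 leftward: word edge.
From /ḍ/ at 5 leftward: 4 /o/ → [+RTR]; 3 /j/ blocks.
Target with no active source: position 6 stays [-emphatic].
[+RTR] positions on the surface: 1 4 5.

ḍ~ s j o~ ḍ~ a š j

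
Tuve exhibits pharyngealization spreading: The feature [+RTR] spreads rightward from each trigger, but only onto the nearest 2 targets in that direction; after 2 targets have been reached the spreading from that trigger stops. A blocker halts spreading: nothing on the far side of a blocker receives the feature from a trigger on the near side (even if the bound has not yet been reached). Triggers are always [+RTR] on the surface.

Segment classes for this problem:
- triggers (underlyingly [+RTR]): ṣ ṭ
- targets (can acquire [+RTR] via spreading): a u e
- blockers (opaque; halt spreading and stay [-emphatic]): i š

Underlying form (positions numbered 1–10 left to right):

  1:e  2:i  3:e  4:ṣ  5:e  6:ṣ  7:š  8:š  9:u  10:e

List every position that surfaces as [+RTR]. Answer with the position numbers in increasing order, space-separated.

4 5 6

From /ṣ/ at 4 rightward: 5 /e/ → [+RTR]; 6 /ṣ/ is itself a trigger — this domain ends here.
From /ṣ/ at 6 rightward: 7 /š/ blocks.
Targets with no active source: positions 1 3 9 10 stay [-emphatic].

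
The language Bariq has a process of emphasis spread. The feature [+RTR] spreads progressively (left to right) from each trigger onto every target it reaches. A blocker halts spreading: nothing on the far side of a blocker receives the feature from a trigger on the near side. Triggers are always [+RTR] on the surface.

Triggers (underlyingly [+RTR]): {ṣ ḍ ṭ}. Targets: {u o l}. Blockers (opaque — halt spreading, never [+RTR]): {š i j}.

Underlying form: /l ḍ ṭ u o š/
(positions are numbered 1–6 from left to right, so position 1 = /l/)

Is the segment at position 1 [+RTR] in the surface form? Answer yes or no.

no

From /ḍ/ at 2 rightward: 3 /ṭ/ is itself a trigger — this domain ends here.
From /ṭ/ at 3 rightward: 4 /u/ → [+RTR]; 5 /o/ → [+RTR]; 6 /š/ blocks.
Target with no active source: position 1 stays [-emphatic].
[+RTR] positions on the surface: 2 3 4 5.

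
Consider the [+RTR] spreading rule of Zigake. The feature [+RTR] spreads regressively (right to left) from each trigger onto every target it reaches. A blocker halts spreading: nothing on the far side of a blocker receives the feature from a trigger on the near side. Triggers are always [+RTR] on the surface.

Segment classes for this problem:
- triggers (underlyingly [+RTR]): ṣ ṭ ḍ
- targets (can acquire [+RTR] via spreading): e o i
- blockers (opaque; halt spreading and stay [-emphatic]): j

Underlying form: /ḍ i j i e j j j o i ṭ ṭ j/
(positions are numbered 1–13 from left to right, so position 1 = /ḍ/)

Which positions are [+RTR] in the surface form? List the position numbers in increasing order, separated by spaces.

1 9 10 11 12

From /ḍ/ at 1 leftward: word edge.
From /ṭ/ at 11 leftward: 10 /i/ → [+RTR]; 9 /o/ → [+RTR]; 8 /j/ blocks.
From /ṭ/ at 12 leftward: 11 /ṭ/ is itself a trigger — this domain ends here.
Targets with no active source: positions 2 4 5 stay [-emphatic].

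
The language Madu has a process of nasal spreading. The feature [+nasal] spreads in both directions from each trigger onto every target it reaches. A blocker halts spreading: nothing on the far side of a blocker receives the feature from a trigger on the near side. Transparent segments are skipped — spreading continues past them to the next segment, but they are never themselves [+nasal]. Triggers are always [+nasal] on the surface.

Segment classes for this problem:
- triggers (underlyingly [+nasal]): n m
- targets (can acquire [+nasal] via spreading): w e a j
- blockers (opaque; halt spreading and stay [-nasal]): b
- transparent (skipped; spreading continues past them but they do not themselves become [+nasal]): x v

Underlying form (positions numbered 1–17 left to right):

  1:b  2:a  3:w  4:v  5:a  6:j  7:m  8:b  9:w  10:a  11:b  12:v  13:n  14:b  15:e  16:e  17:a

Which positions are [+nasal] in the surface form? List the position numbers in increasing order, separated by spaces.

From /m/ at 7 rightward: 8 /b/ blocks.
From /m/ at 7 leftward: 6 /j/ → [+nasal]; 5 /a/ → [+nasal]; 4 /v/ transparent; 3 /w/ → [+nasal]; 2 /a/ → [+nasal]; 1 /b/ blocks.
From /n/ at 13 rightward: 14 /b/ blocks.
From /n/ at 13 leftward: 12 /v/ transparent; 11 /b/ blocks.
Targets with no active source: positions 9 10 15 16 17 stay [-nasal].

2 3 5 6 7 13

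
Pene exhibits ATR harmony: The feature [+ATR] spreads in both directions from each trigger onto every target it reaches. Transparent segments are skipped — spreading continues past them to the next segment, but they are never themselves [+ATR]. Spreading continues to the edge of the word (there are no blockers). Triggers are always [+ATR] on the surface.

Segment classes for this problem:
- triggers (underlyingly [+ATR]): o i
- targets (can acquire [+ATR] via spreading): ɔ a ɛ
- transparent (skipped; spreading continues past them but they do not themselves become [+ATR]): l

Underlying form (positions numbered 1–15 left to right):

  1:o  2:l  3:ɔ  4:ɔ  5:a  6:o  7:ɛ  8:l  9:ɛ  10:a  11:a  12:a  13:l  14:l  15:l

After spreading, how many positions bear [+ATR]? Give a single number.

10

From /o/ at 1 rightward: 2 /l/ transparent; 3 /ɔ/ → [+ATR]; 4 /ɔ/ → [+ATR]; 5 /a/ → [+ATR]; 6 /o/ is itself a trigger — this domain ends here.
From /o/ at 1 leftward: word edge.
From /o/ at 6 rightward: 7 /ɛ/ → [+ATR]; 8 /l/ transparent; 9 /ɛ/ → [+ATR]; 10 /a/ → [+ATR]; 11 /a/ → [+ATR]; 12 /a/ → [+ATR]; 13 /l/ transparent; 14 /l/ transparent; 15 /l/ transparent; word edge.
From /o/ at 6 leftward: 5 /a/ → [+ATR]; 4 /ɔ/ → [+ATR]; 3 /ɔ/ → [+ATR]; 2 /l/ transparent; 1 /o/ is itself a trigger — this domain ends here.
[+ATR] positions on the surface: 1 3 4 5 6 7 9 10 11 12.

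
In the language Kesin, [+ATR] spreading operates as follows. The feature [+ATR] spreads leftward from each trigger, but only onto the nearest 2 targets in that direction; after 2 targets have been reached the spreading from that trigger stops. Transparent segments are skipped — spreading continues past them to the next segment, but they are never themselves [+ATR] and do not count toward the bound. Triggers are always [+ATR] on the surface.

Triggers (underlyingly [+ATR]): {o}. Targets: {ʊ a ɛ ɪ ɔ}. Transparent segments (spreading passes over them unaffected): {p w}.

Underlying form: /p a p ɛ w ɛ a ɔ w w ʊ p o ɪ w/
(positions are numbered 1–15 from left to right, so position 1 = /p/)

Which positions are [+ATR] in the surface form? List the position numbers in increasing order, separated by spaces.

8 11 13

From /o/ at 13 leftward: 12 /p/ transparent; 11 /ʊ/ → [+ATR]; 10 /w/ transparent; 9 /w/ transparent; 8 /ɔ/ → [+ATR]; bound reached.
Targets with no active source: positions 2 4 6 7 14 stay [-ATR].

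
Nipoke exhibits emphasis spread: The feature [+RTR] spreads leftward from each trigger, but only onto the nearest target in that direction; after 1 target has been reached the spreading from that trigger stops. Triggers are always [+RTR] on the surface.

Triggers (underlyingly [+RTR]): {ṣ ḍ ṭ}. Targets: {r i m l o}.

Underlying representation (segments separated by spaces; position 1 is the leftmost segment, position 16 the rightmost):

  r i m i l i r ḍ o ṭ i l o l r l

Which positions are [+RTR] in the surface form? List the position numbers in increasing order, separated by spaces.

From /ḍ/ at 8 leftward: 7 /r/ → [+RTR]; bound reached.
From /ṭ/ at 10 leftward: 9 /o/ → [+RTR]; bound reached.
Targets with no active source: positions 1 2 3 4 5 6 11 12 13 14 15 16 stay [-emphatic].

7 8 9 10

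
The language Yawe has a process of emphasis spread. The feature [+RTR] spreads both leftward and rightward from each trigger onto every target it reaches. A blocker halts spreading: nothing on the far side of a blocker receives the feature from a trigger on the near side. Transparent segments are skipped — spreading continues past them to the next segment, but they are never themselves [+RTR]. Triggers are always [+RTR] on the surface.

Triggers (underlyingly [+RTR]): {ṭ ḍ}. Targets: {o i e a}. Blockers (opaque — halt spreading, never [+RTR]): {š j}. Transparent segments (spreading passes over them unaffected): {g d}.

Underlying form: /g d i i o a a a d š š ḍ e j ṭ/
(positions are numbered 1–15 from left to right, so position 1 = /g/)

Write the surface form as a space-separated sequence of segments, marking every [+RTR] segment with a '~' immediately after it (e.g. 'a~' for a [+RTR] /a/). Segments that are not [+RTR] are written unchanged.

g d i i o a a a d š š ḍ~ e~ j ṭ~

From /ḍ/ at 12 rightward: 13 /e/ → [+RTR]; 14 /j/ blocks.
From /ḍ/ at 12 leftward: 11 /š/ blocks.
From /ṭ/ at 15 rightward: word edge.
From /ṭ/ at 15 leftward: 14 /j/ blocks.
Targets with no active source: positions 3 4 5 6 7 8 stay [-emphatic].
[+RTR] positions on the surface: 12 13 15.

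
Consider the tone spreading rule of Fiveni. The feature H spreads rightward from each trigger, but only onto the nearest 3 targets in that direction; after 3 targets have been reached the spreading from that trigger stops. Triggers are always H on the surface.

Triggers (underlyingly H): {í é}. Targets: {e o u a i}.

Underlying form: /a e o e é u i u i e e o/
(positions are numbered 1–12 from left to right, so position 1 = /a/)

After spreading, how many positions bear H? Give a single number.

4

From /é/ at 5 rightward: 6 /u/ → H; 7 /i/ → H; 8 /u/ → H; bound reached.
Targets with no active source: positions 1 2 3 4 9 10 11 12 stay [-high tone].
H positions on the surface: 5 6 7 8.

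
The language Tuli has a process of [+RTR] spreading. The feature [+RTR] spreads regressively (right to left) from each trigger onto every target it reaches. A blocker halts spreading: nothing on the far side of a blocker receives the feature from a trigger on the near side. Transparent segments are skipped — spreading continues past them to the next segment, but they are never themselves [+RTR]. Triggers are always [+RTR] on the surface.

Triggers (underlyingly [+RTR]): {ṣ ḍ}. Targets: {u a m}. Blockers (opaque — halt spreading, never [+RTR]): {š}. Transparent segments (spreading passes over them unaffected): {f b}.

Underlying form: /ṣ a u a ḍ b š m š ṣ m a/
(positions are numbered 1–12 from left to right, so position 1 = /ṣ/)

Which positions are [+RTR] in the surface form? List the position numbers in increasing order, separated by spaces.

From /ṣ/ at 1 leftward: word edge.
From /ḍ/ at 5 leftward: 4 /a/ → [+RTR]; 3 /u/ → [+RTR]; 2 /a/ → [+RTR]; 1 /ṣ/ is itself a trigger — this domain ends here.
From /ṣ/ at 10 leftward: 9 /š/ blocks.
Targets with no active source: positions 8 11 12 stay [-emphatic].

1 2 3 4 5 10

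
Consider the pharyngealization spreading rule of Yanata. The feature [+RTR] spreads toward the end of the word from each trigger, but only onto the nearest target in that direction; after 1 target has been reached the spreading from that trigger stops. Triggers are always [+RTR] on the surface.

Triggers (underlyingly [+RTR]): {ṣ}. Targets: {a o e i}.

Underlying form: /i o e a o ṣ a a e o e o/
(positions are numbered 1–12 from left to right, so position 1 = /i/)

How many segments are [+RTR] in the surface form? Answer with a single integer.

2

From /ṣ/ at 6 rightward: 7 /a/ → [+RTR]; bound reached.
Targets with no active source: positions 1 2 3 4 5 8 9 10 11 12 stay [-emphatic].
[+RTR] positions on the surface: 6 7.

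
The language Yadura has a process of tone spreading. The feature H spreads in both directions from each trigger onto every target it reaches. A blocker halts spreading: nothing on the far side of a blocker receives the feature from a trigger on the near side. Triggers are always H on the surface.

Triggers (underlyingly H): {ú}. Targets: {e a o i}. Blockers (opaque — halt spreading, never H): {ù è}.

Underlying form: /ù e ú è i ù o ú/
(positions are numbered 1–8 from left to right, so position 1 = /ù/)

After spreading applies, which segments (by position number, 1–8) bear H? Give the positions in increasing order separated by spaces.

From /ú/ at 3 rightward: 4 /è/ blocks.
From /ú/ at 3 leftward: 2 /e/ → H; 1 /ù/ blocks.
From /ú/ at 8 rightward: word edge.
From /ú/ at 8 leftward: 7 /o/ → H; 6 /ù/ blocks.
Target with no active source: position 5 stays [-high tone].

2 3 7 8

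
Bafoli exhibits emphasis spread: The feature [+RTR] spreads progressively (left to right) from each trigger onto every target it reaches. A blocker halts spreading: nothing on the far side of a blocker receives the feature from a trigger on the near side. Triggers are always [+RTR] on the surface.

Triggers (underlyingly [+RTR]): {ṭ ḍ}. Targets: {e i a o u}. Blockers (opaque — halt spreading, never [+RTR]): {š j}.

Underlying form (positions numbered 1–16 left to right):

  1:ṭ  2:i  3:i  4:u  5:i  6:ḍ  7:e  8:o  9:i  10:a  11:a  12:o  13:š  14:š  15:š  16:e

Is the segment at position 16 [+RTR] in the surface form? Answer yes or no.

From /ṭ/ at 1 rightward: 2 /i/ → [+RTR]; 3 /i/ → [+RTR]; 4 /u/ → [+RTR]; 5 /i/ → [+RTR]; 6 /ḍ/ is itself a trigger — this domain ends here.
From /ḍ/ at 6 rightward: 7 /e/ → [+RTR]; 8 /o/ → [+RTR]; 9 /i/ → [+RTR]; 10 /a/ → [+RTR]; 11 /a/ → [+RTR]; 12 /o/ → [+RTR]; 13 /š/ blocks.
Target with no active source: position 16 stays [-emphatic].
[+RTR] positions on the surface: 1 2 3 4 5 6 7 8 9 10 11 12.

no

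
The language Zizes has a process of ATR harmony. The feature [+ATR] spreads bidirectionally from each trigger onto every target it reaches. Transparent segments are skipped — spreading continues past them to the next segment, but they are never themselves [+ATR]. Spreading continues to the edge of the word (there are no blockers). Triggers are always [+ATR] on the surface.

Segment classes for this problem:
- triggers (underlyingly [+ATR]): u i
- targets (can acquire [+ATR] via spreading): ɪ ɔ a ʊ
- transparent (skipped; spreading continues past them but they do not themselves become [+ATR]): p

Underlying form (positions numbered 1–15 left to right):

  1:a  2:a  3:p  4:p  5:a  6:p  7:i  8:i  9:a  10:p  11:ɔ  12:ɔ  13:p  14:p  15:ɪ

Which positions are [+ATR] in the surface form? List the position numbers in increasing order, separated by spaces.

From /i/ at 7 rightward: 8 /i/ is itself a trigger — this domain ends here.
From /i/ at 7 leftward: 6 /p/ transparent; 5 /a/ → [+ATR]; 4 /p/ transparent; 3 /p/ transparent; 2 /a/ → [+ATR]; 1 /a/ → [+ATR]; word edge.
From /i/ at 8 rightward: 9 /a/ → [+ATR]; 10 /p/ transparent; 11 /ɔ/ → [+ATR]; 12 /ɔ/ → [+ATR]; 13 /p/ transparent; 14 /p/ transparent; 15 /ɪ/ → [+ATR]; word edge.
From /i/ at 8 leftward: 7 /i/ is itself a trigger — this domain ends here.

1 2 5 7 8 9 11 12 15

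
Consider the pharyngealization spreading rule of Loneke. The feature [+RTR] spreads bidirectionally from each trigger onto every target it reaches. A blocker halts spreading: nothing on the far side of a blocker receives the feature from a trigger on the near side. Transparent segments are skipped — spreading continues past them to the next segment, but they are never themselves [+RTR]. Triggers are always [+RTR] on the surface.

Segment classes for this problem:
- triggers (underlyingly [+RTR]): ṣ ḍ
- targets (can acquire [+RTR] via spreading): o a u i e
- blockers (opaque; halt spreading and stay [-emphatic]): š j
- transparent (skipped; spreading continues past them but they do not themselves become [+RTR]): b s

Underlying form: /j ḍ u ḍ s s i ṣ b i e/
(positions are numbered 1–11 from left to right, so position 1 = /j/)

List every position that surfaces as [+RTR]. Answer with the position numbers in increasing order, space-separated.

From /ḍ/ at 2 rightward: 3 /u/ → [+RTR]; 4 /ḍ/ is itself a trigger — this domain ends here.
From /ḍ/ at 2 leftward: 1 /j/ blocks.
From /ḍ/ at 4 rightward: 5 /s/ transparent; 6 /s/ transparent; 7 /i/ → [+RTR]; 8 /ṣ/ is itself a trigger — this domain ends here.
From /ḍ/ at 4 leftward: 3 /u/ → [+RTR]; 2 /ḍ/ is itself a trigger — this domain ends here.
From /ṣ/ at 8 rightward: 9 /b/ transparent; 10 /i/ → [+RTR]; 11 /e/ → [+RTR]; word edge.
From /ṣ/ at 8 leftward: 7 /i/ → [+RTR]; 6 /s/ transparent; 5 /s/ transparent; 4 /ḍ/ is itself a trigger — this domain ends here.

2 3 4 7 8 10 11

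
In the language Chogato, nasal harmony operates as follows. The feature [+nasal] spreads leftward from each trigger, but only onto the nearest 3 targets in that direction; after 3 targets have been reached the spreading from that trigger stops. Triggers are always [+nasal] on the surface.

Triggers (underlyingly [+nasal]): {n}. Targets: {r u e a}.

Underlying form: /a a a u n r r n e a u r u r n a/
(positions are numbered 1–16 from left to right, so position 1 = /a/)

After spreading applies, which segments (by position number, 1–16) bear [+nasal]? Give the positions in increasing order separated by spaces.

From /n/ at 5 leftward: 4 /u/ → [+nasal]; 3 /a/ → [+nasal]; 2 /a/ → [+nasal]; bound reached.
From /n/ at 8 leftward: 7 /r/ → [+nasal]; 6 /r/ → [+nasal]; 5 /n/ is itself a trigger — this domain ends here.
From /n/ at 15 leftward: 14 /r/ → [+nasal]; 13 /u/ → [+nasal]; 12 /r/ → [+nasal]; bound reached.
Targets with no active source: positions 1 9 10 11 16 stay [-nasal].

2 3 4 5 6 7 8 12 13 14 15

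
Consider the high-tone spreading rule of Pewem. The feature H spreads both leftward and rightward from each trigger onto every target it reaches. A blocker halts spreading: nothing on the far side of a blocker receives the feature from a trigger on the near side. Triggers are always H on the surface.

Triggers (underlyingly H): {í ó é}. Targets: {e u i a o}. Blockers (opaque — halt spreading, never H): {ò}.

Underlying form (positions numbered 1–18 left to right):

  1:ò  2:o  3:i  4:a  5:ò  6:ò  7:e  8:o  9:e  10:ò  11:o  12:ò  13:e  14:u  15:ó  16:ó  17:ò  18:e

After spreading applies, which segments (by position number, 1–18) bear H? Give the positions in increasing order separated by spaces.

13 14 15 16

From /ó/ at 15 rightward: 16 /ó/ is itself a trigger — this domain ends here.
From /ó/ at 15 leftward: 14 /u/ → H; 13 /e/ → H; 12 /ò/ blocks.
From /ó/ at 16 rightward: 17 /ò/ blocks.
From /ó/ at 16 leftward: 15 /ó/ is itself a trigger — this domain ends here.
Targets with no active source: positions 2 3 4 7 8 9 11 18 stay [-high tone].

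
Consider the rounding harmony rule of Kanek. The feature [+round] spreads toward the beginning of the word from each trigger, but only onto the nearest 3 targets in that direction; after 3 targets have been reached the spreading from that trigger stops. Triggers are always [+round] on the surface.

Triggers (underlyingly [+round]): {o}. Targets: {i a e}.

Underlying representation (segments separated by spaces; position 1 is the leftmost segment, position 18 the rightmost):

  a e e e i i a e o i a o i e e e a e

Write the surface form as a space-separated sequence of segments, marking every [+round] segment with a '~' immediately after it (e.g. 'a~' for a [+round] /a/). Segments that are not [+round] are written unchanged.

a e e e i i~ a~ e~ o~ i~ a~ o~ i e e e a e

From /o/ at 9 leftward: 8 /e/ → [+round]; 7 /a/ → [+round]; 6 /i/ → [+round]; bound reached.
From /o/ at 12 leftward: 11 /a/ → [+round]; 10 /i/ → [+round]; 9 /o/ is itself a trigger — this domain ends here.
Targets with no active source: positions 1 2 3 4 5 13 14 15 16 17 18 stay [-round].
[+round] positions on the surface: 6 7 8 9 10 11 12.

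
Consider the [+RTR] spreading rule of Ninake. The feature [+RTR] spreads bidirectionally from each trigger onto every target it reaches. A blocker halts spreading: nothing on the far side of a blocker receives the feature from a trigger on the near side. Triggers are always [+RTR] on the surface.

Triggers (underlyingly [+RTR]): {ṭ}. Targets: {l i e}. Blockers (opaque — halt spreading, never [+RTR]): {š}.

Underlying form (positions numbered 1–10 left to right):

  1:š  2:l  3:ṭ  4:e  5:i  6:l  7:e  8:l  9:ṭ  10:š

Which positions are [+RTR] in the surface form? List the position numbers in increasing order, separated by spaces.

From /ṭ/ at 3 rightward: 4 /e/ → [+RTR]; 5 /i/ → [+RTR]; 6 /l/ → [+RTR]; 7 /e/ → [+RTR]; 8 /l/ → [+RTR]; 9 /ṭ/ is itself a trigger — this domain ends here.
From /ṭ/ at 3 leftward: 2 /l/ → [+RTR]; 1 /š/ blocks.
From /ṭ/ at 9 rightward: 10 /š/ blocks.
From /ṭ/ at 9 leftward: 8 /l/ → [+RTR]; 7 /e/ → [+RTR]; 6 /l/ → [+RTR]; 5 /i/ → [+RTR]; 4 /e/ → [+RTR]; 3 /ṭ/ is itself a trigger — this domain ends here.

2 3 4 5 6 7 8 9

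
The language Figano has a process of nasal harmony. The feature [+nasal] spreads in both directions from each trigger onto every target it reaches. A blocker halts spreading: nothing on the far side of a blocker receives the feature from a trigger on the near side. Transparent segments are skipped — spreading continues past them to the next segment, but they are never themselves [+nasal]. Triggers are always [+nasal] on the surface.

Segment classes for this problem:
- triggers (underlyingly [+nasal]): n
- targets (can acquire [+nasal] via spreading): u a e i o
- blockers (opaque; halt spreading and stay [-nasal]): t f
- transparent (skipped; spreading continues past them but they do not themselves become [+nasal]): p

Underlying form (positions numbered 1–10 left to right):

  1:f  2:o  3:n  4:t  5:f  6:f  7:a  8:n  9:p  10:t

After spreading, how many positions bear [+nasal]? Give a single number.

From /n/ at 3 rightward: 4 /t/ blocks.
From /n/ at 3 leftward: 2 /o/ → [+nasal]; 1 /f/ blocks.
From /n/ at 8 rightward: 9 /p/ transparent; 10 /t/ blocks.
From /n/ at 8 leftward: 7 /a/ → [+nasal]; 6 /f/ blocks.
[+nasal] positions on the surface: 2 3 7 8.

4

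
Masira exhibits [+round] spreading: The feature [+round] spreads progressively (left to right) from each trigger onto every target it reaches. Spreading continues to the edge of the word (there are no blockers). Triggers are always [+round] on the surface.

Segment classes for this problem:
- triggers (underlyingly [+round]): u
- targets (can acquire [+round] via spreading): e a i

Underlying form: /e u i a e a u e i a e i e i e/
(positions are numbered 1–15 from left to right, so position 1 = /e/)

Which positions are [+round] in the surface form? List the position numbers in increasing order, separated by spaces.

2 3 4 5 6 7 8 9 10 11 12 13 14 15

From /u/ at 2 rightward: 3 /i/ → [+round]; 4 /a/ → [+round]; 5 /e/ → [+round]; 6 /a/ → [+round]; 7 /u/ is itself a trigger — this domain ends here.
From /u/ at 7 rightward: 8 /e/ → [+round]; 9 /i/ → [+round]; 10 /a/ → [+round]; 11 /e/ → [+round]; 12 /i/ → [+round]; 13 /e/ → [+round]; 14 /i/ → [+round]; 15 /e/ → [+round]; word edge.
Target with no active source: position 1 stays [-round].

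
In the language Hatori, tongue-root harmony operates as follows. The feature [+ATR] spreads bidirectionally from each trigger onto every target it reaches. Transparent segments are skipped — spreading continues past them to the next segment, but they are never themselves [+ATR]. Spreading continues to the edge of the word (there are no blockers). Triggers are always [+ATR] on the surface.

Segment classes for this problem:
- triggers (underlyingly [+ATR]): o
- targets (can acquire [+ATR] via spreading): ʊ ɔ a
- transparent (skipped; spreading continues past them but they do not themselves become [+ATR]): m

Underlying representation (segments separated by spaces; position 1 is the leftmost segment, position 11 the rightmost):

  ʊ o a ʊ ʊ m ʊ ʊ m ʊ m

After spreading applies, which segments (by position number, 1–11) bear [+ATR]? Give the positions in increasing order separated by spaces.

1 2 3 4 5 7 8 10

From /o/ at 2 rightward: 3 /a/ → [+ATR]; 4 /ʊ/ → [+ATR]; 5 /ʊ/ → [+ATR]; 6 /m/ transparent; 7 /ʊ/ → [+ATR]; 8 /ʊ/ → [+ATR]; 9 /m/ transparent; 10 /ʊ/ → [+ATR]; 11 /m/ transparent; word edge.
From /o/ at 2 leftward: 1 /ʊ/ → [+ATR]; word edge.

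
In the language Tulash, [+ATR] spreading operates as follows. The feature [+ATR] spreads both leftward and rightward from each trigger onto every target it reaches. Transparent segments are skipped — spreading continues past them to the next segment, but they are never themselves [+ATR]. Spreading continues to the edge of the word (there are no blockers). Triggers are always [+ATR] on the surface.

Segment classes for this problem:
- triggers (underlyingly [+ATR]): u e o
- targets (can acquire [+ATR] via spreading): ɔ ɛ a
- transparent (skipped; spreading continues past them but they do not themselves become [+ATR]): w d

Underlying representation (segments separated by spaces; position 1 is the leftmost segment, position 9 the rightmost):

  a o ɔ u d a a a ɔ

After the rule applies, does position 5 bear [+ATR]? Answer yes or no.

no

From /o/ at 2 rightward: 3 /ɔ/ → [+ATR]; 4 /u/ is itself a trigger — this domain ends here.
From /o/ at 2 leftward: 1 /a/ → [+ATR]; word edge.
From /u/ at 4 rightward: 5 /d/ transparent; 6 /a/ → [+ATR]; 7 /a/ → [+ATR]; 8 /a/ → [+ATR]; 9 /ɔ/ → [+ATR]; word edge.
From /u/ at 4 leftward: 3 /ɔ/ → [+ATR]; 2 /o/ is itself a trigger — this domain ends here.
[+ATR] positions on the surface: 1 2 3 4 6 7 8 9.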